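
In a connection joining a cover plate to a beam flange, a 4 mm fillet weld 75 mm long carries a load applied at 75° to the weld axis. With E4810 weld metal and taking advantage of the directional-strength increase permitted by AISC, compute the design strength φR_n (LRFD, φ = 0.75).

E48XX → F_EXX = 480 MPa.
t_e = 0.707 × 4 = 2.828 mm; A_we = 2.828 × 75 = 212.1 mm².
Directional factor: 1.0 + 0.5 sin^1.5(75°) = 1.475.
F_nw = 0.6 × 480 × 1.475 = 424.7 MPa.
φR_n = 0.75 × 424.7 × 212.1 × 10⁻³ = 67.56 kN.

φR_n ≈ 67.6 kN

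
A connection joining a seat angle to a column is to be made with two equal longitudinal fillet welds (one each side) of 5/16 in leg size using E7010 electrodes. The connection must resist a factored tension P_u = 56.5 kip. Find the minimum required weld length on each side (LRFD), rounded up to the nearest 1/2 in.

E70XX → F_EXX = 70 ksi.
Throat t_e = 0.707 × 0.3125 = 0.2209 in.
φr_n = 0.75 × 0.6 × 70 × 0.2209 = 6.96 kip/in.
L_req = P_u / φr_n = 56.5 / 6.96 = 8.118 in total.
Per side: 8.118 / 2 = 4.059 in.
Round up → use L = 4.5 in on each side.

L = 4.5 in on each side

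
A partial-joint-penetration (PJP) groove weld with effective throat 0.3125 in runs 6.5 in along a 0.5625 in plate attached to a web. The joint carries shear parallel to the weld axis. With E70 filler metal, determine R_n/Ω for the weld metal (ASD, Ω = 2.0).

E70XX → F_EXX = 70 ksi.
Effective throat (given) t_e = 0.3125 in.
A_we = 0.3125 × 6.5 = 2.031 in².
F_nw = 0.6 F_EXX = 42 ksi.
R_n/Ω = (42 × 2.031) / 2.0 = 42.66 kip.

R_n/Ω ≈ 42.7 kip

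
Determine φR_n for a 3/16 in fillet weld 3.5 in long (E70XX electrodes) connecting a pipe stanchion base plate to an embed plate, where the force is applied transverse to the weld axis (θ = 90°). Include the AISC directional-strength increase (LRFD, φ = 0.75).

E70XX → F_EXX = 70 ksi.
t_e = 0.707 × 0.1875 = 0.1326 in; A_we = 0.1326 × 3.5 = 0.464 in².
Directional factor: 1.0 + 0.5 sin^1.5(90°) = 1.5.
F_nw = 0.6 × 70 × 1.5 = 63 ksi.
φR_n = 0.75 × 63 × 0.464 = 21.92 kips.

φR_n ≈ 21.9 kips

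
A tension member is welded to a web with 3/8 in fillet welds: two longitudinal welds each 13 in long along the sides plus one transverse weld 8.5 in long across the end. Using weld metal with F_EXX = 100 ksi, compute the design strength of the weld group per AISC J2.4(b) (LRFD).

t_e = 0.707 × 0.375 = 0.2651 in.
R_nwl = 0.6 × 100 × 0.2651 × 26 = 413.6 kip (longitudinal, 2 welds).
R_nwt = 0.6 × 100 × 0.2651 × 8.5 = 135.2 kip (transverse, base value).
(i) R_nwl + R_nwt = 548.8 kip; (ii) 0.85 R_nwl + 1.5 R_nwt = 554.4 kip.
R_n = max = 554.4 kip [governs: (ii)]; φR_n = 415.8 kip.

φR_n ≈ 416 kip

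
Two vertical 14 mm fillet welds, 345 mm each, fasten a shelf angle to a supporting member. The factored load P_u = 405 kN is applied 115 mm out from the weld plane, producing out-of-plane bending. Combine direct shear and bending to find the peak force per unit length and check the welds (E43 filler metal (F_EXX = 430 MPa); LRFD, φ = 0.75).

L_w = 2 × 345 = 690 mm; section modulus (unit throat) S = 2 × L²/6 = 39680 mm².
Direct shear f_v = P/L_w = 405×10³/690 = 587 N/mm.
Moment M = P × e = 405×10³ × 115 = 46575000 N·mm; bending f_b = M/S = 1174 N/mm.
f_max = √(f_v² + f_b²) = √(587² + 1174²) = 1312 N/mm.
φr_n = 0.75 × 0.6 × 430 × (0.707 × 14) = 1915 N/mm → adequate.

f_max ≈ 1310 N/mm; adequate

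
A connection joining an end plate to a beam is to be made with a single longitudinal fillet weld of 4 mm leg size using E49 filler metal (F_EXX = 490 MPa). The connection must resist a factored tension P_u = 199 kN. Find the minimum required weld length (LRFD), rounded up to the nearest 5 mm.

L = 320 mm

Throat t_e = 0.707 × 4 = 2.828 mm.
φr_n = 0.75 × 0.6 × 490 × 2.828 × 10⁻³ = 0.6236 kN/mm.
L_req = P_u / φr_n = 199 / 0.6236 = 319.1 mm total.
Round up → use L = 320 mm.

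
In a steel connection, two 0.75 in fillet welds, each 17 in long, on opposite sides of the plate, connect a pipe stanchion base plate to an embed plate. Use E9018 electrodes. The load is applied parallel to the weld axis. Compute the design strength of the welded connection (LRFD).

φR_n ≈ 730 kip

E90XX → F_EXX = 90 ksi.
Effective throat t_e = 0.707 × 0.75 = 0.5302 in.
Total length L = 34 in; A_we = 0.5302 × 34 = 18.03 in².
F_nw = 0.6 F_EXX = 0.6 × 90 = 54 ksi.
φR_n = 0.75 × 54 × 18.03 = 730.2 kip.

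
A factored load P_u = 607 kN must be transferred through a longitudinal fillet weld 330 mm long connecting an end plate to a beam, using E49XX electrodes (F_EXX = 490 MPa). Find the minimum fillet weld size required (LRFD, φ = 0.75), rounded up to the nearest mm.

Total weld length L = 330 mm.
Required throat t_e = P_u / (φ × 0.6 F_EXX × L) = 607 / (0.75 × 0.6 × 490 × 330 × 10⁻³) = 8.342 mm.
Required leg w = t_e / 0.707 = 11.8 mm → use 12 mm.

w = 12 mm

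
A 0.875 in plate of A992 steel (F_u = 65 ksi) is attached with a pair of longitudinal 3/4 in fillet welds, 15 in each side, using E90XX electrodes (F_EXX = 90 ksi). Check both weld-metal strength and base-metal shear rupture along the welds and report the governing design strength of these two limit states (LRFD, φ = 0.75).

t_e = 0.707 × 0.75 = 0.5302 in; L = 30 in.
Weld metal: φR_n = 0.75 × 0.6 × 90 × 0.5302 × 30 = 644.3 kips.
Base metal (shear rupture): φR_n = 0.75 × 0.6 × 65 × 0.875 × 30 = 767.8 kips.
Governing: weld metal.

φR_n ≈ 644 kips (weld metal governs)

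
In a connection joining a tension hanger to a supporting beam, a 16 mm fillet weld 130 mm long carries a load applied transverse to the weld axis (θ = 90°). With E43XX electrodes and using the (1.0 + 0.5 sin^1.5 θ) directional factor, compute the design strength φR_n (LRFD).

E43XX → F_EXX = 430 MPa.
t_e = 0.707 × 16 = 11.31 mm; A_we = 11.31 × 130 = 1471 mm².
Directional factor: 1.0 + 0.5 sin^1.5(90°) = 1.5.
F_nw = 0.6 × 430 × 1.5 = 387 MPa.
φR_n = 0.75 × 387 × 1471 × 10⁻³ = 426.8 kN.

φR_n ≈ 427 kN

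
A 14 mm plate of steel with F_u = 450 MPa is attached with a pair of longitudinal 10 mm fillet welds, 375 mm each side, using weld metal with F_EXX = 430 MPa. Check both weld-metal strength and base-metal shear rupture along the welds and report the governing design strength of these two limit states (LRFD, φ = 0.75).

φR_n ≈ 1030 kN (weld metal governs)

t_e = 0.707 × 10 = 7.07 mm; L = 750 mm.
Weld metal: φR_n = 0.75 × 0.6 × 430 × 7.07 × 750 × 10⁻³ = 1026 kN.
Base metal (shear rupture): φR_n = 0.75 × 0.6 × 450 × 14 × 750 × 10⁻³ = 2126 kN.
Governing: weld metal.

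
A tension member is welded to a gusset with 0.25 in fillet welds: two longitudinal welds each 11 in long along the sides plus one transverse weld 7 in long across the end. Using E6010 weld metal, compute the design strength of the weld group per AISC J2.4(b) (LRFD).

E60XX → F_EXX = 60 ksi.
t_e = 0.707 × 0.25 = 0.1767 in.
R_nwl = 0.6 × 60 × 0.1767 × 22 = 140 kip (longitudinal, 2 welds).
R_nwt = 0.6 × 60 × 0.1767 × 7 = 44.54 kip (transverse, base value).
(i) R_nwl + R_nwt = 184.5 kip; (ii) 0.85 R_nwl + 1.5 R_nwt = 185.8 kip.
R_n = max = 185.8 kip [governs: (ii)]; φR_n = 139.3 kip.

φR_n ≈ 139 kip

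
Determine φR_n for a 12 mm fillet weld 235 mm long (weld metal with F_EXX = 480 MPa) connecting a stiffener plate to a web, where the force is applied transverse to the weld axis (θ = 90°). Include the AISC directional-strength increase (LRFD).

t_e = 0.707 × 12 = 8.484 mm; A_we = 8.484 × 235 = 1994 mm².
Directional factor: 1.0 + 0.5 sin^1.5(90°) = 1.5.
F_nw = 0.6 × 480 × 1.5 = 432 MPa.
φR_n = 0.75 × 432 × 1994 × 10⁻³ = 646 kN.

φR_n ≈ 646 kN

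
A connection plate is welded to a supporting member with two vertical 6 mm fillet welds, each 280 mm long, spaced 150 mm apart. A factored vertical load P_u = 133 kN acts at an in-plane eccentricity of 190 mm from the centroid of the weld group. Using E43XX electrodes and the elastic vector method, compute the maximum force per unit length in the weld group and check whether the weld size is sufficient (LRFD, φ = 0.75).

f_max ≈ 732 N/mm; adequate

E43XX → F_EXX = 430 MPa.
Total weld length L_w = 560 mm. Treat welds as unit-width lines.
Polar moment about centroid: J = 2[d³/12 + d(b/2)²] = 2[280³/12 + 280×75²] = 6809000 mm³.
Direct shear f_v = P/L_w = 133×10³ / 560 = 237.5 N/mm (vertical).
Torsion M = P·e = 133×10³ × 190 = 25270000 N·mm.
Critical point at (x, y) = (75, 140) from centroid. f_tx = M·y/J = 519.6 N/mm; f_ty = M·x/J = 278.4 N/mm.
Resultant f_max = √[f_tx² + (f_v + f_ty)²] = √[519.6² + (237.5 + 278.4)²] = 732.2 N/mm.
Capacity per unit length: φr_n = 0.75 × 0.6 × 430 × (0.707 × 6) = 820.8 N/mm.
732.2 ≤ 820.8 → adequate.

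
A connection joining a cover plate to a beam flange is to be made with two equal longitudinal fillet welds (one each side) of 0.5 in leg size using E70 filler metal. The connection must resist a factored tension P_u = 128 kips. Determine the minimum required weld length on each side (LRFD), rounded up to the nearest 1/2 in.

L = 6 in on each side

E70XX → F_EXX = 70 ksi.
Throat t_e = 0.707 × 0.5 = 0.3535 in.
φr_n = 0.75 × 0.6 × 70 × 0.3535 = 11.14 kips/in.
L_req = P_u / φr_n = 128 / 11.14 = 11.5 in total.
Per side: 11.5 / 2 = 5.748 in.
Round up → use L = 6 in on each side.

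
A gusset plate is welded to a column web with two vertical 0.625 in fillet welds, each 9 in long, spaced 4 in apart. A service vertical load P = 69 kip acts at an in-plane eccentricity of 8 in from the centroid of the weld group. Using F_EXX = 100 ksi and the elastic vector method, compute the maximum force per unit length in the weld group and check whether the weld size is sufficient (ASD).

Total weld length L_w = 18 in. Treat welds as unit-width lines.
Polar moment about centroid: J = 2[d³/12 + d(b/2)²] = 2[9³/12 + 9×2²] = 193.5 in³.
Direct shear f_v = P/L_w = 69 / 18 = 3.833 kip/in (vertical).
Torsion M = P·e = 69 × 8 = 552 kip·in.
Critical point at (x, y) = (2, 4.5) from centroid. f_tx = M·y/J = 12.84 kip/in; f_ty = M·x/J = 5.705 kip/in.
Resultant f_max = √[f_tx² + (f_v + f_ty)²] = √[12.84² + (3.833 + 5.705)²] = 15.99 kip/in.
Capacity per unit length: r_n/Ω = (1/2.0) × 0.6 × 100 × (0.707 × 0.625) = 13.26 kip/in.
15.99 > 13.26 → NOT adequate.

f_max ≈ 16 kip/in; NOT adequate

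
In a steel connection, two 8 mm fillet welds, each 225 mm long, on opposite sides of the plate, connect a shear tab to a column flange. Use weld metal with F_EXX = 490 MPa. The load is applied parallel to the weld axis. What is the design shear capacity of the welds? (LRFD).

Effective throat t_e = 0.707 × 8 = 5.656 mm.
Total length L = 450 mm; A_we = 5.656 × 450 = 2545 mm².
F_nw = 0.6 F_EXX = 0.6 × 490 = 294 MPa.
φR_n = 0.75 × 294 × 2545 × 10⁻³ = 561.2 kN.

φR_n ≈ 561 kN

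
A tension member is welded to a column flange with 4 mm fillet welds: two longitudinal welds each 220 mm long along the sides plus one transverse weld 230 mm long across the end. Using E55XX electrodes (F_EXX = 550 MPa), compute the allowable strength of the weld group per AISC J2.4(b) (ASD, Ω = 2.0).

R_n/Ω ≈ 335 kN

t_e = 0.707 × 4 = 2.828 mm.
R_nwl = 0.6 × 550 × 2.828 × 440 × 10⁻³ = 410.6 kN (longitudinal, 2 welds).
R_nwt = 0.6 × 550 × 2.828 × 230 × 10⁻³ = 214.6 kN (transverse, base value).
(i) R_nwl + R_nwt = 625.3 kN; (ii) 0.85 R_nwl + 1.5 R_nwt = 671 kN.
R_n = max = 671 kN [governs: (ii)]; R_n/Ω = 335.5 kN.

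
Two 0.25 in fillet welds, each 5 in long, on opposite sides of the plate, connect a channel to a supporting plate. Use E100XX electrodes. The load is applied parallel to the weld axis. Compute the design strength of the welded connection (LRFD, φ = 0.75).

E100XX → F_EXX = 100 ksi.
Effective throat t_e = 0.707 × 0.25 = 0.1767 in.
Total length L = 10 in; A_we = 0.1767 × 10 = 1.767 in².
F_nw = 0.6 F_EXX = 0.6 × 100 = 60 ksi.
φR_n = 0.75 × 60 × 1.767 = 79.54 kips.

φR_n ≈ 79.5 kips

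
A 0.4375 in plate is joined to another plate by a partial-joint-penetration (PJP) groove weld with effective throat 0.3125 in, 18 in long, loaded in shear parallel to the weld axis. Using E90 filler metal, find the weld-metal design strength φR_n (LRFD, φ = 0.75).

φR_n ≈ 228 kips

E90XX → F_EXX = 90 ksi.
Effective throat (given) t_e = 0.3125 in.
A_we = 0.3125 × 18 = 5.625 in².
F_nw = 0.6 F_EXX = 54 ksi.
φR_n = 0.75 × 54 × 5.625 = 227.8 kips.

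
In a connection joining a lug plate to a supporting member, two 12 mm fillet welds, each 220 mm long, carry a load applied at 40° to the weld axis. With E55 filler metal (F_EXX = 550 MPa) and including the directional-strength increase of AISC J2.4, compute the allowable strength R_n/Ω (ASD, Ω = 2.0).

R_n/Ω ≈ 775 kN

t_e = 0.707 × 12 = 8.484 mm; A_we = 8.484 × 440 = 3733 mm².
Directional factor: 1.0 + 0.5 sin^1.5(40°) = 1.258.
F_nw = 0.6 × 550 × 1.258 = 415 MPa.
R_n/Ω = (415 × 3733) / 2.0 × 10⁻³ = 774.6 kN.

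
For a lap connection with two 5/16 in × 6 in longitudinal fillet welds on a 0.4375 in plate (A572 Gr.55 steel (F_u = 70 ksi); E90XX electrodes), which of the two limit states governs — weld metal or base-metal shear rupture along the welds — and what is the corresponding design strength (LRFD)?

φR_n ≈ 107 kips (weld metal governs)

E90XX → F_EXX = 90 ksi.
t_e = 0.707 × 0.3125 = 0.2209 in; L = 12 in.
Weld metal: φR_n = 0.75 × 0.6 × 90 × 0.2209 × 12 = 107.4 kips.
Base metal (shear rupture): φR_n = 0.75 × 0.6 × 70 × 0.4375 × 12 = 165.4 kips.
Governing: weld metal.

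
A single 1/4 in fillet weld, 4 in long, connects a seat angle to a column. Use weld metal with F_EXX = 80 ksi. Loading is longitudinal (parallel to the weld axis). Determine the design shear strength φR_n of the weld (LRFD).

φR_n ≈ 25.5 kip

Effective throat t_e = 0.707 × 0.25 = 0.1767 in.
Total length L = 4 in; A_we = 0.1767 × 4 = 0.707 in².
F_nw = 0.6 F_EXX = 0.6 × 80 = 48 ksi.
φR_n = 0.75 × 48 × 0.707 = 25.45 kip.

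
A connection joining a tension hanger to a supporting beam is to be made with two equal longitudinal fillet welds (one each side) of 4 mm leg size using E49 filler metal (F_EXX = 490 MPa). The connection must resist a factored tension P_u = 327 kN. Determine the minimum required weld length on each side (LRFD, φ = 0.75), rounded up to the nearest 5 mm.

Throat t_e = 0.707 × 4 = 2.828 mm.
φr_n = 0.75 × 0.6 × 490 × 2.828 × 10⁻³ = 0.6236 kN/mm.
L_req = P_u / φr_n = 327 / 0.6236 = 524.4 mm total.
Per side: 524.4 / 2 = 262.2 mm.
Round up → use L = 265 mm on each side.

L = 265 mm on each side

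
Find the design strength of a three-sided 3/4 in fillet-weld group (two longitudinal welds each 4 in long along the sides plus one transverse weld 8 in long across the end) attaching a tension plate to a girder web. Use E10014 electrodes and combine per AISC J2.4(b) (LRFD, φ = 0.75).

E100XX → F_EXX = 100 ksi.
t_e = 0.707 × 0.75 = 0.5302 in.
R_nwl = 0.6 × 100 × 0.5302 × 8 = 254.5 kips (longitudinal, 2 welds).
R_nwt = 0.6 × 100 × 0.5302 × 8 = 254.5 kips (transverse, base value).
(i) R_nwl + R_nwt = 509 kips; (ii) 0.85 R_nwl + 1.5 R_nwt = 598.1 kips.
R_n = max = 598.1 kips [governs: (ii)]; φR_n = 448.6 kips.

φR_n ≈ 449 kips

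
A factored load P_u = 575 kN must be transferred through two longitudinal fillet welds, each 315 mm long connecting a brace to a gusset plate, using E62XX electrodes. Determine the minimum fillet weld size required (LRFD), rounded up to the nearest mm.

E62XX → F_EXX = 620 MPa.
Total weld length L = 630 mm.
Required throat t_e = P_u / (φ × 0.6 F_EXX × L) = 575 / (0.75 × 0.6 × 620 × 630 × 10⁻³) = 3.271 mm.
Required leg w = t_e / 0.707 = 4.627 mm → use 5 mm.

w = 5 mm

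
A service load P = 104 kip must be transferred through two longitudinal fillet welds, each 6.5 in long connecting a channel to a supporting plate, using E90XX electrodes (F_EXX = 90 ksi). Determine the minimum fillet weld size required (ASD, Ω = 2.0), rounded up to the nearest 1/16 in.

Total weld length L = 13 in.
Required throat t_e = P × Ω / (0.6 F_EXX × L) = 104 × 2.0 / (0.6 × 90 × 13) = 0.2963 in.
Required leg w = t_e / 0.707 = 0.4191 in → use 7/16 in.

w = 7/16 in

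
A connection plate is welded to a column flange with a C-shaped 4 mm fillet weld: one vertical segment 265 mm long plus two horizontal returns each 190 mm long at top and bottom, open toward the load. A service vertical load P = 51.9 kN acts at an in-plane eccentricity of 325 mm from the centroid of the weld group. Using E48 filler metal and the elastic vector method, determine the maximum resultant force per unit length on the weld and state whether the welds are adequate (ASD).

f_max ≈ 357 N/mm; adequate

E48XX → F_EXX = 480 MPa.
Total weld length L_w = 645 mm. Treat welds as unit-width lines.
Centroid: x̄ = 2×190×95 / 645 = 55.97 mm from the vertical weld.
Polar moment about centroid: J = I_x + I_y = [265³/12 + 2×190×132.5²] + [265×55.97² + 2(190³/12 + 190×39.03²)] = 10770000 mm³.
Direct shear f_v = P/L_w = 51.9×10³ / 645 = 80.47 N/mm (vertical).
Torsion M = P·e = 51.9×10³ × 325 = 16868000 N·mm.
Critical point at (x, y) = (134, 132.5) from centroid. f_tx = M·y/J = 207.4 N/mm; f_ty = M·x/J = 209.8 N/mm.
Resultant f_max = √[f_tx² + (f_v + f_ty)²] = √[207.4² + (80.47 + 209.8)²] = 356.8 N/mm.
Capacity per unit length: r_n/Ω = (1/2.0) × 0.6 × 480 × (0.707 × 4) = 407.2 N/mm.
356.8 ≤ 407.2 → adequate.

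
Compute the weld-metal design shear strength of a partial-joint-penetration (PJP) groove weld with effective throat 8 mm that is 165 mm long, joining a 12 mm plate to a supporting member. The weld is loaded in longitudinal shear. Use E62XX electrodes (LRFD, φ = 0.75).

E62XX → F_EXX = 620 MPa.
Effective throat (given) t_e = 8 mm.
A_we = 8 × 165 = 1320 mm².
F_nw = 0.6 F_EXX = 372 MPa.
φR_n = 0.75 × 372 × 1320 × 10⁻³ = 368.3 kN.

φR_n ≈ 368 kN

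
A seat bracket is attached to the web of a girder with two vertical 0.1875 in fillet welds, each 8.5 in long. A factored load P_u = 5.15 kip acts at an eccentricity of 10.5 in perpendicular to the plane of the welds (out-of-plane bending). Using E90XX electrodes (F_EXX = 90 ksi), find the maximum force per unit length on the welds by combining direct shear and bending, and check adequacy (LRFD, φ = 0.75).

L_w = 2 × 8.5 = 17 in; section modulus (unit throat) S = 2 × L²/6 = 24.08 in².
Direct shear f_v = P/L_w = 5.15/17 = 0.3029 kip/in.
Moment M = P × e = 5.15 × 10.5 = 54.075 kip·in; bending f_b = M/S = 2.245 kip/in.
f_max = √(f_v² + f_b²) = √(0.3029² + 2.245²) = 2.266 kip/in.
φr_n = 0.75 × 0.6 × 90 × (0.707 × 0.1875) = 5.369 kip/in → adequate.

f_max ≈ 2.27 kip/in; adequate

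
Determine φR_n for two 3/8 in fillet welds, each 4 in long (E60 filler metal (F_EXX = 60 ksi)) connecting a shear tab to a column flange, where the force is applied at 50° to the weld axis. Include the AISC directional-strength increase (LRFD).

t_e = 0.707 × 0.375 = 0.2651 in; A_we = 0.2651 × 8 = 2.121 in².
Directional factor: 1.0 + 0.5 sin^1.5(50°) = 1.335.
F_nw = 0.6 × 60 × 1.335 = 48.07 ksi.
φR_n = 0.75 × 48.07 × 2.121 = 76.46 kips.

φR_n ≈ 76.5 kips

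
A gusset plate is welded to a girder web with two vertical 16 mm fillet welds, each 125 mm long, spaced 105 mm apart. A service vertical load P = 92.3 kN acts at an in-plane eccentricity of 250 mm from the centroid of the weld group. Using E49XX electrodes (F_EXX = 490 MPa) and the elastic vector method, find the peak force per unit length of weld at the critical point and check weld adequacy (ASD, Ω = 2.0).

f_max ≈ 2110 N/mm; NOT adequate

Total weld length L_w = 250 mm. Treat welds as unit-width lines.
Polar moment about centroid: J = 2[d³/12 + d(b/2)²] = 2[125³/12 + 125×52.5²] = 1015000 mm³.
Direct shear f_v = P/L_w = 92.3×10³ / 250 = 369.2 N/mm (vertical).
Torsion M = P·e = 92.3×10³ × 250 = 23075000 N·mm.
Critical point at (x, y) = (52.5, 62.5) from centroid. f_tx = M·y/J = 1421 N/mm; f_ty = M·x/J = 1194 N/mm.
Resultant f_max = √[f_tx² + (f_v + f_ty)²] = √[1421² + (369.2 + 1194)²] = 2113 N/mm.
Capacity per unit length: r_n/Ω = (1/2.0) × 0.6 × 490 × (0.707 × 16) = 1663 N/mm.
2113 > 1663 → NOT adequate.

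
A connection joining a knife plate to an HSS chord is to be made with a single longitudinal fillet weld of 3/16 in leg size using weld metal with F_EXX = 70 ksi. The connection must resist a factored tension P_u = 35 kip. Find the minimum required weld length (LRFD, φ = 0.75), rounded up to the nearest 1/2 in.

Throat t_e = 0.707 × 0.1875 = 0.1326 in.
φr_n = 0.75 × 0.6 × 70 × 0.1326 = 4.176 kip/in.
L_req = P_u / φr_n = 35 / 4.176 = 8.382 in total.
Round up → use L = 8.5 in.

L = 8.5 in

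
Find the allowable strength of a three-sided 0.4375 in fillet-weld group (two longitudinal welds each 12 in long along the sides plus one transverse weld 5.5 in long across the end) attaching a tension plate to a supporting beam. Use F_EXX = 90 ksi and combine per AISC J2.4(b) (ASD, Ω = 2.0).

R_n/Ω ≈ 246 kips

t_e = 0.707 × 0.4375 = 0.3093 in.
R_nwl = 0.6 × 90 × 0.3093 × 24 = 400.9 kips (longitudinal, 2 welds).
R_nwt = 0.6 × 90 × 0.3093 × 5.5 = 91.87 kips (transverse, base value).
(i) R_nwl + R_nwt = 492.7 kips; (ii) 0.85 R_nwl + 1.5 R_nwt = 478.5 kips.
R_n = max = 492.7 kips [governs: (i)]; R_n/Ω = 246.4 kips.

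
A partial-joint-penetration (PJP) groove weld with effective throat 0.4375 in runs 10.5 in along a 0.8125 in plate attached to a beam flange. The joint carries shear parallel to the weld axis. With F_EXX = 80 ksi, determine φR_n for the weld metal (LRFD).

Effective throat (given) t_e = 0.4375 in.
A_we = 0.4375 × 10.5 = 4.594 in².
F_nw = 0.6 F_EXX = 48 ksi.
φR_n = 0.75 × 48 × 4.594 = 165.4 kip.

φR_n ≈ 165 kip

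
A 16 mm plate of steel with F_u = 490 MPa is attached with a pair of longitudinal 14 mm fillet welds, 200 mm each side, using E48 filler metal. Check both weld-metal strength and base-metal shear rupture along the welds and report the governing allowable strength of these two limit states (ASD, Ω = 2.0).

E48XX → F_EXX = 480 MPa.
t_e = 0.707 × 14 = 9.898 mm; L = 400 mm.
Weld metal: R_n/Ω = (1/2.0) × 0.6 × 480 × 9.898 × 400 × 10⁻³ = 570.1 kN.
Base metal (shear rupture): R_n/Ω = (1/2.0) × 0.6 × 490 × 16 × 400 × 10⁻³ = 940.8 kN.
Governing: weld metal.

R_n/Ω ≈ 570 kN (weld metal governs)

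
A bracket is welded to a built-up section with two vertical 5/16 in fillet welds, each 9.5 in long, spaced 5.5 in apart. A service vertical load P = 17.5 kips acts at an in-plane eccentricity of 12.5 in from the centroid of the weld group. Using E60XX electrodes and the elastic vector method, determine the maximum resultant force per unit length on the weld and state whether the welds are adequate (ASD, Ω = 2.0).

E60XX → F_EXX = 60 ksi.
Total weld length L_w = 19 in. Treat welds as unit-width lines.
Polar moment about centroid: J = 2[d³/12 + d(b/2)²] = 2[9.5³/12 + 9.5×2.75²] = 286.6 in³.
Direct shear f_v = P/L_w = 17.5 / 19 = 0.9211 kip/in (vertical).
Torsion M = P·e = 17.5 × 12.5 = 218.75 kip·in.
Critical point at (x, y) = (2.75, 4.75) from centroid. f_tx = M·y/J = 3.626 kip/in; f_ty = M·x/J = 2.099 kip/in.
Resultant f_max = √[f_tx² + (f_v + f_ty)²] = √[3.626² + (0.9211 + 2.099)²] = 4.719 kip/in.
Capacity per unit length: r_n/Ω = (1/2.0) × 0.6 × 60 × (0.707 × 0.3125) = 3.977 kip/in.
4.719 > 3.977 → NOT adequate.

f_max ≈ 4.72 kip/in; NOT adequate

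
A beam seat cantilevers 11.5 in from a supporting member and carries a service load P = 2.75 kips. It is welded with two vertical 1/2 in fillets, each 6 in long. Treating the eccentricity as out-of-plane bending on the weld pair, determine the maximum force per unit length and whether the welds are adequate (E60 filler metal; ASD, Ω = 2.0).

E60XX → F_EXX = 60 ksi.
L_w = 2 × 6 = 12 in; section modulus (unit throat) S = 2 × L²/6 = 12 in².
Direct shear f_v = P/L_w = 2.75/12 = 0.2292 kip/in.
Moment M = P × e = 2.75 × 11.5 = 31.625 kip·in; bending f_b = M/S = 2.635 kip/in.
f_max = √(f_v² + f_b²) = √(0.2292² + 2.635²) = 2.645 kip/in.
r_n/Ω = (1/2.0) × 0.6 × 60 × (0.707 × 0.5) = 6.363 kip/in → adequate.

f_max ≈ 2.65 kip/in; adequate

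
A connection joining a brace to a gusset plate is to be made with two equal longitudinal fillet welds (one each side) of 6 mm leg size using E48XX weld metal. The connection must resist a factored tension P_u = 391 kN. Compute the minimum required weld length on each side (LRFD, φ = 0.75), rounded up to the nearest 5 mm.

E48XX → F_EXX = 480 MPa.
Throat t_e = 0.707 × 6 = 4.242 mm.
φr_n = 0.75 × 0.6 × 480 × 4.242 × 10⁻³ = 0.9163 kN/mm.
L_req = P_u / φr_n = 391 / 0.9163 = 426.7 mm total.
Per side: 426.7 / 2 = 213.4 mm.
Round up → use L = 215 mm on each side.

L = 215 mm on each side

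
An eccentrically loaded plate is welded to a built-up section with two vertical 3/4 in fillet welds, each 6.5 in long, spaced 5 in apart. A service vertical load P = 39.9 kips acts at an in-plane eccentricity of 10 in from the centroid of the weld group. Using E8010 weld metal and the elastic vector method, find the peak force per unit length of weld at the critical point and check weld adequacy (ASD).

f_max ≈ 15 kip/in; NOT adequate

E80XX → F_EXX = 80 ksi.
Total weld length L_w = 13 in. Treat welds as unit-width lines.
Polar moment about centroid: J = 2[d³/12 + d(b/2)²] = 2[6.5³/12 + 6.5×2.5²] = 127 in³.
Direct shear f_v = P/L_w = 39.9 / 13 = 3.069 kip/in (vertical).
Torsion M = P·e = 39.9 × 10 = 399 kip·in.
Critical point at (x, y) = (2.5, 3.25) from centroid. f_tx = M·y/J = 10.21 kip/in; f_ty = M·x/J = 7.853 kip/in.
Resultant f_max = √[f_tx² + (f_v + f_ty)²] = √[10.21² + (3.069 + 7.853)²] = 14.95 kip/in.
Capacity per unit length: r_n/Ω = (1/2.0) × 0.6 × 80 × (0.707 × 0.75) = 12.73 kip/in.
14.95 > 12.73 → NOT adequate.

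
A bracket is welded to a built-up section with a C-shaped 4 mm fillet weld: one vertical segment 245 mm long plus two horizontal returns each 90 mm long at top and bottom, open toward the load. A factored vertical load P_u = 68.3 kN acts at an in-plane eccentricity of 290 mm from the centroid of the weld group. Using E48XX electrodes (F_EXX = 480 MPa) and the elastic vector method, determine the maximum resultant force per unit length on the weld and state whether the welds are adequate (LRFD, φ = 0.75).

Total weld length L_w = 425 mm. Treat welds as unit-width lines.
Centroid: x̄ = 2×90×45 / 425 = 19.06 mm from the vertical weld.
Polar moment about centroid: J = I_x + I_y = [245³/12 + 2×90×122.5²] + [245×19.06² + 2(90³/12 + 90×25.94²)] = 4258000 mm³.
Direct shear f_v = P/L_w = 68.3×10³ / 425 = 160.7 N/mm (vertical).
Torsion M = P·e = 68.3×10³ × 290 = 19807000 N·mm.
Critical point at (x, y) = (70.94, 122.5) from centroid. f_tx = M·y/J = 569.8 N/mm; f_ty = M·x/J = 330 N/mm.
Resultant f_max = √[f_tx² + (f_v + f_ty)²] = √[569.8² + (160.7 + 330)²] = 752 N/mm.
Capacity per unit length: φr_n = 0.75 × 0.6 × 480 × (0.707 × 4) = 610.8 N/mm.
752 > 610.8 → NOT adequate.

f_max ≈ 752 N/mm; NOT adequate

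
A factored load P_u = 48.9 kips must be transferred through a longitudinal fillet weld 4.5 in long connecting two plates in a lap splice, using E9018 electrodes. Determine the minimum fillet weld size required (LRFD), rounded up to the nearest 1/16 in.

E90XX → F_EXX = 90 ksi.
Total weld length L = 4.5 in.
Required throat t_e = P_u / (φ × 0.6 F_EXX × L) = 48.9 / (0.75 × 0.6 × 90 × 4.5) = 0.2683 in.
Required leg w = t_e / 0.707 = 0.3795 in → use 7/16 in.

w = 7/16 in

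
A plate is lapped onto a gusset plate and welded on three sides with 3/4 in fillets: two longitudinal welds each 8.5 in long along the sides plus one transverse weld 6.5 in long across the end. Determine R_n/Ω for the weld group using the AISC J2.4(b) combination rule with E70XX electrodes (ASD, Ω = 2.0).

E70XX → F_EXX = 70 ksi.
t_e = 0.707 × 0.75 = 0.5302 in.
R_nwl = 0.6 × 70 × 0.5302 × 17 = 378.6 kips (longitudinal, 2 welds).
R_nwt = 0.6 × 70 × 0.5302 × 6.5 = 144.8 kips (transverse, base value).
(i) R_nwl + R_nwt = 523.4 kips; (ii) 0.85 R_nwl + 1.5 R_nwt = 538.9 kips.
R_n = max = 538.9 kips [governs: (ii)]; R_n/Ω = 269.5 kips.

R_n/Ω ≈ 269 kips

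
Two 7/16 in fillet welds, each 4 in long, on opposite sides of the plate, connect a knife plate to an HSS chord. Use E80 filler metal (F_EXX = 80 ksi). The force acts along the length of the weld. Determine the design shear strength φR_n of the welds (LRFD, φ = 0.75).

Effective throat t_e = 0.707 × 0.4375 = 0.3093 in.
Total length L = 8 in; A_we = 0.3093 × 8 = 2.474 in².
F_nw = 0.6 F_EXX = 0.6 × 80 = 48 ksi.
φR_n = 0.75 × 48 × 2.474 = 89.08 kip.

φR_n ≈ 89.1 kip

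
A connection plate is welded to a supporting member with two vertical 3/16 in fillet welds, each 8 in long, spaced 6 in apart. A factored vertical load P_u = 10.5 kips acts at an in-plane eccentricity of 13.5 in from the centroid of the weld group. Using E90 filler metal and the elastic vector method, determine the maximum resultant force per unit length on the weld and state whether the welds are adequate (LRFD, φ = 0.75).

f_max ≈ 3.52 kip/in; adequate

E90XX → F_EXX = 90 ksi.
Total weld length L_w = 16 in. Treat welds as unit-width lines.
Polar moment about centroid: J = 2[d³/12 + d(b/2)²] = 2[8³/12 + 8×3²] = 229.3 in³.
Direct shear f_v = P/L_w = 10.5 / 16 = 0.6562 kip/in (vertical).
Torsion M = P·e = 10.5 × 13.5 = 141.75 kip·in.
Critical point at (x, y) = (3, 4) from centroid. f_tx = M·y/J = 2.472 kip/in; f_ty = M·x/J = 1.854 kip/in.
Resultant f_max = √[f_tx² + (f_v + f_ty)²] = √[2.472² + (0.6562 + 1.854)²] = 3.524 kip/in.
Capacity per unit length: φr_n = 0.75 × 0.6 × 90 × (0.707 × 0.1875) = 5.369 kip/in.
3.524 ≤ 5.369 → adequate.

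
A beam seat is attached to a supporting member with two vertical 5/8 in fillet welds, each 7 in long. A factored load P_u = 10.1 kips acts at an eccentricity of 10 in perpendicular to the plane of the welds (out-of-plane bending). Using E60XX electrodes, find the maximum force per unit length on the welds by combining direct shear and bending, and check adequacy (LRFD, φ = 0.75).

E60XX → F_EXX = 60 ksi.
L_w = 2 × 7 = 14 in; section modulus (unit throat) S = 2 × L²/6 = 16.33 in².
Direct shear f_v = P/L_w = 10.1/14 = 0.7214 kip/in.
Moment M = P × e = 10.1 × 10 = 101 kip·in; bending f_b = M/S = 6.184 kip/in.
f_max = √(f_v² + f_b²) = √(0.7214² + 6.184²) = 6.226 kip/in.
φr_n = 0.75 × 0.6 × 60 × (0.707 × 0.625) = 11.93 kip/in → adequate.

f_max ≈ 6.23 kip/in; adequate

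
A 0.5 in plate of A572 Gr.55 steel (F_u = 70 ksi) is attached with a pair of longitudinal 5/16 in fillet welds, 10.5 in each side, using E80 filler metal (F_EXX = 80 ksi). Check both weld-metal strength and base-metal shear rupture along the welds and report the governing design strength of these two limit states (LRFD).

t_e = 0.707 × 0.3125 = 0.2209 in; L = 21 in.
Weld metal: φR_n = 0.75 × 0.6 × 80 × 0.2209 × 21 = 167 kip.
Base metal (shear rupture): φR_n = 0.75 × 0.6 × 70 × 0.5 × 21 = 330.8 kip.
Governing: weld metal.

φR_n ≈ 167 kip (weld metal governs)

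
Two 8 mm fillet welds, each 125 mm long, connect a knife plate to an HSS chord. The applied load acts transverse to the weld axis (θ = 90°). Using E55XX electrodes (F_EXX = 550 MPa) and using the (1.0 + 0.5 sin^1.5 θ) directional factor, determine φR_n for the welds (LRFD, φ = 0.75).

φR_n ≈ 525 kN

t_e = 0.707 × 8 = 5.656 mm; A_we = 5.656 × 250 = 1414 mm².
Directional factor: 1.0 + 0.5 sin^1.5(90°) = 1.5.
F_nw = 0.6 × 550 × 1.5 = 495 MPa.
φR_n = 0.75 × 495 × 1414 × 10⁻³ = 524.9 kN.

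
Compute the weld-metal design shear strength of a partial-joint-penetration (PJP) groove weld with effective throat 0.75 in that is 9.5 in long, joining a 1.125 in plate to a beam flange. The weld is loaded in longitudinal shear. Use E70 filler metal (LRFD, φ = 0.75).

E70XX → F_EXX = 70 ksi.
Effective throat (given) t_e = 0.75 in.
A_we = 0.75 × 9.5 = 7.125 in².
F_nw = 0.6 F_EXX = 42 ksi.
φR_n = 0.75 × 42 × 7.125 = 224.4 kips.

φR_n ≈ 224 kips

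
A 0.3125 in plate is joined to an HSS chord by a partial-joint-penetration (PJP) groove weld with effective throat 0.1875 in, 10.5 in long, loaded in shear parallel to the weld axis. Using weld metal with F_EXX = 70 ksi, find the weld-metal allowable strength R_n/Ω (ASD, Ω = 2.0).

R_n/Ω ≈ 41.3 kip

Effective throat (given) t_e = 0.1875 in.
A_we = 0.1875 × 10.5 = 1.969 in².
F_nw = 0.6 F_EXX = 42 ksi.
R_n/Ω = (42 × 1.969) / 2.0 = 41.34 kip.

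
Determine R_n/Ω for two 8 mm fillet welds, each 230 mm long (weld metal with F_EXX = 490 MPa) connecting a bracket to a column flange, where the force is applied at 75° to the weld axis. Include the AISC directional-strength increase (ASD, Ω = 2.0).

t_e = 0.707 × 8 = 5.656 mm; A_we = 5.656 × 460 = 2602 mm².
Directional factor: 1.0 + 0.5 sin^1.5(75°) = 1.475.
F_nw = 0.6 × 490 × 1.475 = 433.6 MPa.
R_n/Ω = (433.6 × 2602) / 2.0 × 10⁻³ = 564 kN.

R_n/Ω ≈ 564 kN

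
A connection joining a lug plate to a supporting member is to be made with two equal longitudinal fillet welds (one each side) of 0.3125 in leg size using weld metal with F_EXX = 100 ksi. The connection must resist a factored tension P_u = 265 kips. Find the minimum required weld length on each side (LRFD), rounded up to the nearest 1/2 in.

L = 13.5 in on each side

Throat t_e = 0.707 × 0.3125 = 0.2209 in.
φr_n = 0.75 × 0.6 × 100 × 0.2209 = 9.942 kips/in.
L_req = P_u / φr_n = 265 / 9.942 = 26.65 in total.
Per side: 26.65 / 2 = 13.33 in.
Round up → use L = 13.5 in on each side.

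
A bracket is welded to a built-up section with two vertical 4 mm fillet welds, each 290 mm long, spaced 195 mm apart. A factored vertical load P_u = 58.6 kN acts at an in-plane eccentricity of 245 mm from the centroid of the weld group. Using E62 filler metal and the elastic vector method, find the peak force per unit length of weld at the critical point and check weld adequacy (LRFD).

E62XX → F_EXX = 620 MPa.
Total weld length L_w = 580 mm. Treat welds as unit-width lines.
Polar moment about centroid: J = 2[d³/12 + d(b/2)²] = 2[290³/12 + 290×97.5²] = 9578000 mm³.
Direct shear f_v = P/L_w = 58.6×10³ / 580 = 101 N/mm (vertical).
Torsion M = P·e = 58.6×10³ × 245 = 14357000 N·mm.
Critical point at (x, y) = (97.5, 145) from centroid. f_tx = M·y/J = 217.3 N/mm; f_ty = M·x/J = 146.1 N/mm.
Resultant f_max = √[f_tx² + (f_v + f_ty)²] = √[217.3² + (101 + 146.1)²] = 329.1 N/mm.
Capacity per unit length: φr_n = 0.75 × 0.6 × 620 × (0.707 × 4) = 789 N/mm.
329.1 ≤ 789 → adequate.

f_max ≈ 329 N/mm; adequate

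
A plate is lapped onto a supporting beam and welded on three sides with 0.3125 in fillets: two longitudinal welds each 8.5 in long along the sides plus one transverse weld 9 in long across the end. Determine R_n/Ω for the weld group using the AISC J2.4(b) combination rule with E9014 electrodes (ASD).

E90XX → F_EXX = 90 ksi.
t_e = 0.707 × 0.3125 = 0.2209 in.
R_nwl = 0.6 × 90 × 0.2209 × 17 = 202.8 kips (longitudinal, 2 welds).
R_nwt = 0.6 × 90 × 0.2209 × 9 = 107.4 kips (transverse, base value).
(i) R_nwl + R_nwt = 310.2 kips; (ii) 0.85 R_nwl + 1.5 R_nwt = 333.5 kips.
R_n = max = 333.5 kips [governs: (ii)]; R_n/Ω = 166.7 kips.

R_n/Ω ≈ 167 kips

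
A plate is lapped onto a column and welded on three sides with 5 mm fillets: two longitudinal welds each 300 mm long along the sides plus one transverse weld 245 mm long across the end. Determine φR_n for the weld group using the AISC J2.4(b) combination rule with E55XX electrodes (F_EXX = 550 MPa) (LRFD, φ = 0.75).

t_e = 0.707 × 5 = 3.535 mm.
R_nwl = 0.6 × 550 × 3.535 × 600 × 10⁻³ = 699.9 kN (longitudinal, 2 welds).
R_nwt = 0.6 × 550 × 3.535 × 245 × 10⁻³ = 285.8 kN (transverse, base value).
(i) R_nwl + R_nwt = 985.7 kN; (ii) 0.85 R_nwl + 1.5 R_nwt = 1024 kN.
R_n = max = 1024 kN [governs: (ii)]; φR_n = 767.7 kN.

φR_n ≈ 768 kN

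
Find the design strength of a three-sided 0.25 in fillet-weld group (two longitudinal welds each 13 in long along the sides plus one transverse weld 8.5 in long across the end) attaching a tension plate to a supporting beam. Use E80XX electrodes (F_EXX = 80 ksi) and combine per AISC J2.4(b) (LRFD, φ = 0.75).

φR_n ≈ 222 kip

t_e = 0.707 × 0.25 = 0.1767 in.
R_nwl = 0.6 × 80 × 0.1767 × 26 = 220.6 kip (longitudinal, 2 welds).
R_nwt = 0.6 × 80 × 0.1767 × 8.5 = 72.11 kip (transverse, base value).
(i) R_nwl + R_nwt = 292.7 kip; (ii) 0.85 R_nwl + 1.5 R_nwt = 295.7 kip.
R_n = max = 295.7 kip [governs: (ii)]; φR_n = 221.8 kip.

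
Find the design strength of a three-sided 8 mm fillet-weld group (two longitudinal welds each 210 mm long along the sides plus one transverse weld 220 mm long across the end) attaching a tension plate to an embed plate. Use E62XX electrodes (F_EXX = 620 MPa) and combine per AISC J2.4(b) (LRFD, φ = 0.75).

φR_n ≈ 1080 kN

t_e = 0.707 × 8 = 5.656 mm.
R_nwl = 0.6 × 620 × 5.656 × 420 × 10⁻³ = 883.7 kN (longitudinal, 2 welds).
R_nwt = 0.6 × 620 × 5.656 × 220 × 10⁻³ = 462.9 kN (transverse, base value).
(i) R_nwl + R_nwt = 1347 kN; (ii) 0.85 R_nwl + 1.5 R_nwt = 1445 kN.
R_n = max = 1445 kN [governs: (ii)]; φR_n = 1084 kN.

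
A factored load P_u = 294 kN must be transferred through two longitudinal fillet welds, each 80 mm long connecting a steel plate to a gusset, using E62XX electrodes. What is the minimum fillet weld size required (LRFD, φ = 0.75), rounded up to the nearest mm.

w = 10 mm

E62XX → F_EXX = 620 MPa.
Total weld length L = 160 mm.
Required throat t_e = P_u / (φ × 0.6 F_EXX × L) = 294 / (0.75 × 0.6 × 620 × 160 × 10⁻³) = 6.586 mm.
Required leg w = t_e / 0.707 = 9.315 mm → use 10 mm.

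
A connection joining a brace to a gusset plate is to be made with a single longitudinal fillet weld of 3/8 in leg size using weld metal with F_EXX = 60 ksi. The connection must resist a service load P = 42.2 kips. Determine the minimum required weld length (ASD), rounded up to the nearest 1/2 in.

Throat t_e = 0.707 × 0.375 = 0.2651 in.
r_n/Ω = (0.6 × 60 × 0.2651) / 2.0 = 4.772 kip/in.
L_req = P / (r_n/Ω) = 42.2 / 4.772 = 8.843 in total.
Round up → use L = 9 in.

L = 9 in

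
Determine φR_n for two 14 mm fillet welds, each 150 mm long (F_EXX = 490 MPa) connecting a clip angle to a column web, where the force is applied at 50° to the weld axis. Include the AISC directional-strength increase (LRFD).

φR_n ≈ 874 kN

t_e = 0.707 × 14 = 9.898 mm; A_we = 9.898 × 300 = 2969 mm².
Directional factor: 1.0 + 0.5 sin^1.5(50°) = 1.335.
F_nw = 0.6 × 490 × 1.335 = 392.6 MPa.
φR_n = 0.75 × 392.6 × 2969 × 10⁻³ = 874.2 kN.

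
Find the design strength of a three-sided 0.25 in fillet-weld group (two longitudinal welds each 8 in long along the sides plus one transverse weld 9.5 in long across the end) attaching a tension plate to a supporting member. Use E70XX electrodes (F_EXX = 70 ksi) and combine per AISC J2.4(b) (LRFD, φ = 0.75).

t_e = 0.707 × 0.25 = 0.1767 in.
R_nwl = 0.6 × 70 × 0.1767 × 16 = 118.8 kip (longitudinal, 2 welds).
R_nwt = 0.6 × 70 × 0.1767 × 9.5 = 70.52 kip (transverse, base value).
(i) R_nwl + R_nwt = 189.3 kip; (ii) 0.85 R_nwl + 1.5 R_nwt = 206.7 kip.
R_n = max = 206.7 kip [governs: (ii)]; φR_n = 155.1 kip.

φR_n ≈ 155 kip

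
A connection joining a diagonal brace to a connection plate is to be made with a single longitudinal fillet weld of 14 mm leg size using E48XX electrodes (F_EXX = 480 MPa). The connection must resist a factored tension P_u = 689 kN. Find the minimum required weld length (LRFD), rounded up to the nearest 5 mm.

L = 325 mm

Throat t_e = 0.707 × 14 = 9.898 mm.
φr_n = 0.75 × 0.6 × 480 × 9.898 × 10⁻³ = 2.138 kN/mm.
L_req = P_u / φr_n = 689 / 2.138 = 322.3 mm total.
Round up → use L = 325 mm.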